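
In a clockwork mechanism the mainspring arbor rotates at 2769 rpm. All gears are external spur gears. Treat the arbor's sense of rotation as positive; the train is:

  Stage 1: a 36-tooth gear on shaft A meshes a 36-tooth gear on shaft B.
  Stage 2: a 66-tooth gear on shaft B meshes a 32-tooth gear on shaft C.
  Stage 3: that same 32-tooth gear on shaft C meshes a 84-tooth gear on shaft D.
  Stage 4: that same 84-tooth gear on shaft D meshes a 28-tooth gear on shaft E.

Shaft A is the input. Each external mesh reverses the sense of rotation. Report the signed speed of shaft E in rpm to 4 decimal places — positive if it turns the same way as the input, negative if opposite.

+6526.9286 rpm (same as input, |ω| = 6526.9286 rpm)

Stage 1 [36T→36T]: ω = 2769.0000×36/36 = 2769.0000 rpm, dir flips to −; running = −2769.0000
Stage 2 [66T→32T]: ω = 2769.0000×66/32 = 5711.0625 rpm, dir flips to +; running = +5711.0625
Stage 3 [32T→84T]: ω = 5711.0625×32/84 = 2175.6429 rpm, dir flips to −; running = −2175.6429
Stage 4 [84T→28T]: ω = 2175.6429×84/28 = 6526.9286 rpm, dir flips to +; running = +6526.9286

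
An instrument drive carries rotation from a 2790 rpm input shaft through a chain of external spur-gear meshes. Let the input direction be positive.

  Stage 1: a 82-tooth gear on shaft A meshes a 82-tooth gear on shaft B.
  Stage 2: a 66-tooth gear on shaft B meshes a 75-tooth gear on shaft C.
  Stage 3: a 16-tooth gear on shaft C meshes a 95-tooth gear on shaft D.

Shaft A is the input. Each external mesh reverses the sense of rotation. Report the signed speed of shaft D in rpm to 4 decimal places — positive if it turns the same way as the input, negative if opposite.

-413.5074 rpm (opposite to input, |ω| = 413.5074 rpm)

Stage 1 [82T→82T]: ω = 2790.0000×82/82 = 2790.0000 rpm, dir flips to −; running = −2790.0000
Stage 2 [66T→75T]: ω = 2790.0000×66/75 = 2455.2000 rpm, dir flips to +; running = +2455.2000
Stage 3 [16T→95T]: ω = 2455.2000×16/95 = 413.5074 rpm, dir flips to −; running = −413.5074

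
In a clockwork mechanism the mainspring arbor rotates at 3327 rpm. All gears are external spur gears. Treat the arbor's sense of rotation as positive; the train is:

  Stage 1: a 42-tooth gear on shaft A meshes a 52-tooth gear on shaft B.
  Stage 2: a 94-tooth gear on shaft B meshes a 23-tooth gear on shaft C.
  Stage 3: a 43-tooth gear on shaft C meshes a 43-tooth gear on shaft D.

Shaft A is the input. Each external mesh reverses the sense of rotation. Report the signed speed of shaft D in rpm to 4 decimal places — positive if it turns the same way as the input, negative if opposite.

Stage 1 [42T→52T]: ω = 3327.0000×42/52 = 2687.1923 rpm, dir flips to −; running = −2687.1923
Stage 2 [94T→23T]: ω = 2687.1923×94/23 = 10982.4381 rpm, dir flips to +; running = +10982.4381
Stage 3 [43T→43T]: ω = 10982.4381×43/43 = 10982.4381 rpm, dir flips to −; running = −10982.4381

-10982.4381 rpm (opposite to input, |ω| = 10982.4381 rpm)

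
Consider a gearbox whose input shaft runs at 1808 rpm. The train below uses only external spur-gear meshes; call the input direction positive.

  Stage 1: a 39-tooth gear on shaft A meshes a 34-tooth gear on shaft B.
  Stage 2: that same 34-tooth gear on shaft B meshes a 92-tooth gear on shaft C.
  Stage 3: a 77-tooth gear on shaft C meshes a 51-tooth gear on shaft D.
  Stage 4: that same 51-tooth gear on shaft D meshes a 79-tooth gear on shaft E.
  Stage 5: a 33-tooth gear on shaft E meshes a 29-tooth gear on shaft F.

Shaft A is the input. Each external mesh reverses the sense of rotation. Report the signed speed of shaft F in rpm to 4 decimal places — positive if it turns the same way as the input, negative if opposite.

Stage 1 [39T→34T]: ω = 1808.0000×39/34 = 2073.8824 rpm, dir flips to −; running = −2073.8824
Stage 2 [34T→92T]: ω = 2073.8824×34/92 = 766.4348 rpm, dir flips to +; running = +766.4348
Stage 3 [77T→51T]: ω = 766.4348×77/51 = 1157.1662 rpm, dir flips to −; running = −1157.1662
Stage 4 [51T→79T]: ω = 1157.1662×51/79 = 747.0314 rpm, dir flips to +; running = +747.0314
Stage 5 [33T→29T]: ω = 747.0314×33/29 = 850.0702 rpm, dir flips to −; running = −850.0702

-850.0702 rpm (opposite to input, |ω| = 850.0702 rpm)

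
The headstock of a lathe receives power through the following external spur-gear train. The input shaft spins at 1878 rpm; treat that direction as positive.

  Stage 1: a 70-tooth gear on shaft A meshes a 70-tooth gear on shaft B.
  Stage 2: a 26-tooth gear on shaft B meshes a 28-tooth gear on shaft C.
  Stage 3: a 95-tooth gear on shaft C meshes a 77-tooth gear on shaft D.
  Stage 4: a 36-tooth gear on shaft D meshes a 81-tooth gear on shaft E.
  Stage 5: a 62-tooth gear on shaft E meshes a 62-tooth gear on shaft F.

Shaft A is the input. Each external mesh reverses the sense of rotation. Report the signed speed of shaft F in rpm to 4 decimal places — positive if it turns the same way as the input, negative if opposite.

-956.2276 rpm (opposite to input, |ω| = 956.2276 rpm)

Stage 1 [70T→70T]: ω = 1878.0000×70/70 = 1878.0000 rpm, dir flips to −; running = −1878.0000
Stage 2 [26T→28T]: ω = 1878.0000×26/28 = 1743.8571 rpm, dir flips to +; running = +1743.8571
Stage 3 [95T→77T]: ω = 1743.8571×95/77 = 2151.5121 rpm, dir flips to −; running = −2151.5121
Stage 4 [36T→81T]: ω = 2151.5121×36/81 = 956.2276 rpm, dir flips to +; running = +956.2276
Stage 5 [62T→62T]: ω = 956.2276×62/62 = 956.2276 rpm, dir flips to −; running = −956.2276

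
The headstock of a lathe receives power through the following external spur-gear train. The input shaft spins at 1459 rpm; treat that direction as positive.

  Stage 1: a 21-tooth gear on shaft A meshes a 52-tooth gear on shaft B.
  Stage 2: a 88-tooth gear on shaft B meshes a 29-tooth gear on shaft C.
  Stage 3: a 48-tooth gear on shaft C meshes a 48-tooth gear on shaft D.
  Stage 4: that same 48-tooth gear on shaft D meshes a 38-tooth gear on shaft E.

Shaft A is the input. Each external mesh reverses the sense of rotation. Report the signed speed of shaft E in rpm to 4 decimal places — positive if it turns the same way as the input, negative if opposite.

Stage 1 [21T→52T]: ω = 1459.0000×21/52 = 589.2115 rpm, dir flips to −; running = −589.2115
Stage 2 [88T→29T]: ω = 589.2115×88/29 = 1787.9523 rpm, dir flips to +; running = +1787.9523
Stage 3 [48T→48T]: ω = 1787.9523×48/48 = 1787.9523 rpm, dir flips to −; running = −1787.9523
Stage 4 [48T→38T]: ω = 1787.9523×48/38 = 2258.4660 rpm, dir flips to +; running = +2258.4660

+2258.4660 rpm (same as input, |ω| = 2258.4660 rpm)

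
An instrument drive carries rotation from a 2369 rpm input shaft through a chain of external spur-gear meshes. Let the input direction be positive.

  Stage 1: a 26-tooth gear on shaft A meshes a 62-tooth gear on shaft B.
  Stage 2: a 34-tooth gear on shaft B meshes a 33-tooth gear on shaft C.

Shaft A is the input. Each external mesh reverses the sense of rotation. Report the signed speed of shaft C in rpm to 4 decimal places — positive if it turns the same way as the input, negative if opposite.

+1023.5562 rpm (same as input, |ω| = 1023.5562 rpm)

Stage 1 [26T→62T]: ω = 2369.0000×26/62 = 993.4516 rpm, dir flips to −; running = −993.4516
Stage 2 [34T→33T]: ω = 993.4516×34/33 = 1023.5562 rpm, dir flips to +; running = +1023.5562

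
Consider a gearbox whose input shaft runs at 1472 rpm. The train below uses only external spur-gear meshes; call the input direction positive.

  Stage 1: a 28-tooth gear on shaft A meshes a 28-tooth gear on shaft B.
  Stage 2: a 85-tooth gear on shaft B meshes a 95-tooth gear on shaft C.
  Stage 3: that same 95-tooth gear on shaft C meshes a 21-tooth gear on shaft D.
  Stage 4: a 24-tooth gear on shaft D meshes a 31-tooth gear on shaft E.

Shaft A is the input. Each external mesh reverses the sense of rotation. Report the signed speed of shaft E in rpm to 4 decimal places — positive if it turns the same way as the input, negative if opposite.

+4612.7189 rpm (same as input, |ω| = 4612.7189 rpm)

Stage 1 [28T→28T]: ω = 1472.0000×28/28 = 1472.0000 rpm, dir flips to −; running = −1472.0000
Stage 2 [85T→95T]: ω = 1472.0000×85/95 = 1317.0526 rpm, dir flips to +; running = +1317.0526
Stage 3 [95T→21T]: ω = 1317.0526×95/21 = 5958.0952 rpm, dir flips to −; running = −5958.0952
Stage 4 [24T→31T]: ω = 5958.0952×24/31 = 4612.7189 rpm, dir flips to +; running = +4612.7189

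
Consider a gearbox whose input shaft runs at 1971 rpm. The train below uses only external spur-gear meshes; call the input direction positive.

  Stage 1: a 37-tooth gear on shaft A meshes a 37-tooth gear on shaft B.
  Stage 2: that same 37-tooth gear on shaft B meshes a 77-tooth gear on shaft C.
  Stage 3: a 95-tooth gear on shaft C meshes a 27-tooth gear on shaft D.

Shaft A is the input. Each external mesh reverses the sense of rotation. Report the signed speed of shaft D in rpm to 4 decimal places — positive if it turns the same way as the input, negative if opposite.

Stage 1 [37T→37T]: ω = 1971.0000×37/37 = 1971.0000 rpm, dir flips to −; running = −1971.0000
Stage 2 [37T→77T]: ω = 1971.0000×37/77 = 947.1039 rpm, dir flips to +; running = +947.1039
Stage 3 [95T→27T]: ω = 947.1039×95/27 = 3332.4026 rpm, dir flips to −; running = −3332.4026

-3332.4026 rpm (opposite to input, |ω| = 3332.4026 rpm)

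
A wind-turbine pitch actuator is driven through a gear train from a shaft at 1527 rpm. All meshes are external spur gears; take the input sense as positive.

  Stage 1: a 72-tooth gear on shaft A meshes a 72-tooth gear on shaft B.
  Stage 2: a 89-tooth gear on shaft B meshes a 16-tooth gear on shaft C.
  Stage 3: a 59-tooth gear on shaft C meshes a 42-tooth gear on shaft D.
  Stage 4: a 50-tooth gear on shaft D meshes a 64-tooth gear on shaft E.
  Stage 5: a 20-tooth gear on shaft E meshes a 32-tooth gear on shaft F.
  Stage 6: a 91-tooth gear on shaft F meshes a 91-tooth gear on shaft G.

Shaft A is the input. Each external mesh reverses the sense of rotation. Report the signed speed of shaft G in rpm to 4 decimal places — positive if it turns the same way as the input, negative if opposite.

Stage 1 [72T→72T]: ω = 1527.0000×72/72 = 1527.0000 rpm, dir flips to −; running = −1527.0000
Stage 2 [89T→16T]: ω = 1527.0000×89/16 = 8493.9375 rpm, dir flips to +; running = +8493.9375
Stage 3 [59T→42T]: ω = 8493.9375×59/42 = 11931.9598 rpm, dir flips to −; running = −11931.9598
Stage 4 [50T→64T]: ω = 11931.9598×50/64 = 9321.8436 rpm, dir flips to +; running = +9321.8436
Stage 5 [20T→32T]: ω = 9321.8436×20/32 = 5826.1523 rpm, dir flips to −; running = −5826.1523
Stage 6 [91T→91T]: ω = 5826.1523×91/91 = 5826.1523 rpm, dir flips to +; running = +5826.1523

+5826.1523 rpm (same as input, |ω| = 5826.1523 rpm)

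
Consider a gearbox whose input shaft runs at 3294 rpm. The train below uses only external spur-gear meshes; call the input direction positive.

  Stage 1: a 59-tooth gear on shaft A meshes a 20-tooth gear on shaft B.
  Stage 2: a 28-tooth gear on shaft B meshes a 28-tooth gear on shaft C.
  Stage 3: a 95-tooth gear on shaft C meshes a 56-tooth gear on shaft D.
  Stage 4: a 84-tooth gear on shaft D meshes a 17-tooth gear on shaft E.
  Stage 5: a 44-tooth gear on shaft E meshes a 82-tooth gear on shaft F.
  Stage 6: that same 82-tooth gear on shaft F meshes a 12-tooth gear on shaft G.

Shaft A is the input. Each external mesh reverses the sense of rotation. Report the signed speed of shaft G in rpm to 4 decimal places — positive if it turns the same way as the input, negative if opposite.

+298664.0735 rpm (same as input, |ω| = 298664.0735 rpm)

Stage 1 [59T→20T]: ω = 3294.0000×59/20 = 9717.3000 rpm, dir flips to −; running = −9717.3000
Stage 2 [28T→28T]: ω = 9717.3000×28/28 = 9717.3000 rpm, dir flips to +; running = +9717.3000
Stage 3 [95T→56T]: ω = 9717.3000×95/56 = 16484.7054 rpm, dir flips to −; running = −16484.7054
Stage 4 [84T→17T]: ω = 16484.7054×84/17 = 81453.8382 rpm, dir flips to +; running = +81453.8382
Stage 5 [44T→82T]: ω = 81453.8382×44/82 = 43706.9376 rpm, dir flips to −; running = −43706.9376
Stage 6 [82T→12T]: ω = 43706.9376×82/12 = 298664.0735 rpm, dir flips to +; running = +298664.0735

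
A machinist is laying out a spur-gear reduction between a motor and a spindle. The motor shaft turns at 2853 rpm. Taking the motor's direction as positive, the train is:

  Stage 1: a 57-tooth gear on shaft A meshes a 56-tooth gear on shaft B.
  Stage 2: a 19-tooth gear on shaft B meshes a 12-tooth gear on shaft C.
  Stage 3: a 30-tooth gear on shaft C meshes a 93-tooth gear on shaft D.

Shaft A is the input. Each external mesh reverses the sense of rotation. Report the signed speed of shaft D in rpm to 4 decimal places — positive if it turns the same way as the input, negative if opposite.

-1483.1984 rpm (opposite to input, |ω| = 1483.1984 rpm)

Stage 1 [57T→56T]: ω = 2853.0000×57/56 = 2903.9464 rpm, dir flips to −; running = −2903.9464
Stage 2 [19T→12T]: ω = 2903.9464×19/12 = 4597.9152 rpm, dir flips to +; running = +4597.9152
Stage 3 [30T→93T]: ω = 4597.9152×30/93 = 1483.1984 rpm, dir flips to −; running = −1483.1984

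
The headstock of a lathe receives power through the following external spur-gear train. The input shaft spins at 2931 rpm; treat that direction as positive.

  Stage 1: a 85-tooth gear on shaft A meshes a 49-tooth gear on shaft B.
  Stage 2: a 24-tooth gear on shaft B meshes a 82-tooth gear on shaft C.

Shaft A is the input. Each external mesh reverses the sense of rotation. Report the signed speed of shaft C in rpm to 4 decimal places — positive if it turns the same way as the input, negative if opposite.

Stage 1 [85T→49T]: ω = 2931.0000×85/49 = 5084.3878 rpm, dir flips to −; running = −5084.3878
Stage 2 [24T→82T]: ω = 5084.3878×24/82 = 1488.1135 rpm, dir flips to +; running = +1488.1135

+1488.1135 rpm (same as input, |ω| = 1488.1135 rpm)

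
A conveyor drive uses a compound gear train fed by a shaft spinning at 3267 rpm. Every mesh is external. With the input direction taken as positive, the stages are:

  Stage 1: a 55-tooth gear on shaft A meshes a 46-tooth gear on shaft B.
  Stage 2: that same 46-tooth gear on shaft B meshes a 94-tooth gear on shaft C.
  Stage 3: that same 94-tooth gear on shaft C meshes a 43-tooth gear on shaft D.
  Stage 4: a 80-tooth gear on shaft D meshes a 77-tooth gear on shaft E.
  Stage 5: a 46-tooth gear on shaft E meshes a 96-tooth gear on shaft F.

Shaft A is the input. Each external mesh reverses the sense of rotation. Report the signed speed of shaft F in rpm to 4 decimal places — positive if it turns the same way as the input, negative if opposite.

Stage 1 [55T→46T]: ω = 3267.0000×55/46 = 3906.1957 rpm, dir flips to −; running = −3906.1957
Stage 2 [46T→94T]: ω = 3906.1957×46/94 = 1911.5426 rpm, dir flips to +; running = +1911.5426
Stage 3 [94T→43T]: ω = 1911.5426×94/43 = 4178.7209 rpm, dir flips to −; running = −4178.7209
Stage 4 [80T→77T]: ω = 4178.7209×80/77 = 4341.5282 rpm, dir flips to +; running = +4341.5282
Stage 5 [46T→96T]: ω = 4341.5282×46/96 = 2080.3156 rpm, dir flips to −; running = −2080.3156

-2080.3156 rpm (opposite to input, |ω| = 2080.3156 rpm)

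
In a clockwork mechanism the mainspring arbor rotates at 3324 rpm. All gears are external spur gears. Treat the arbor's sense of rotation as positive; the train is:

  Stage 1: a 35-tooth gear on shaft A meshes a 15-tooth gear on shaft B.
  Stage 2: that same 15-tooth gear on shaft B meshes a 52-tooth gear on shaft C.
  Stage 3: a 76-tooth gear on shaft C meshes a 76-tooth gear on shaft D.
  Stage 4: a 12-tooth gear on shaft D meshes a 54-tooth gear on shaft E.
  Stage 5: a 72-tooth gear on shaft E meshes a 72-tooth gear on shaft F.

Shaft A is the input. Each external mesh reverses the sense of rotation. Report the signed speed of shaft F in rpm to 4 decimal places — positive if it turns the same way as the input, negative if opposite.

-497.1795 rpm (opposite to input, |ω| = 497.1795 rpm)

Stage 1 [35T→15T]: ω = 3324.0000×35/15 = 7756.0000 rpm, dir flips to −; running = −7756.0000
Stage 2 [15T→52T]: ω = 7756.0000×15/52 = 2237.3077 rpm, dir flips to +; running = +2237.3077
Stage 3 [76T→76T]: ω = 2237.3077×76/76 = 2237.3077 rpm, dir flips to −; running = −2237.3077
Stage 4 [12T→54T]: ω = 2237.3077×12/54 = 497.1795 rpm, dir flips to +; running = +497.1795
Stage 5 [72T→72T]: ω = 497.1795×72/72 = 497.1795 rpm, dir flips to −; running = −497.1795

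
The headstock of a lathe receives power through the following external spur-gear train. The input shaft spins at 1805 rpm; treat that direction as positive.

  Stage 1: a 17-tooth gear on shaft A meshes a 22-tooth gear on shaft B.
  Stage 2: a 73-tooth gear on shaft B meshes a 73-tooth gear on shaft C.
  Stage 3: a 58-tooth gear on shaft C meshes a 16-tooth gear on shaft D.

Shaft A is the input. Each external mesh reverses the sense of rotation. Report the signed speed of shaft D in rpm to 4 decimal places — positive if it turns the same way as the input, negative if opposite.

Stage 1 [17T→22T]: ω = 1805.0000×17/22 = 1394.7727 rpm, dir flips to −; running = −1394.7727
Stage 2 [73T→73T]: ω = 1394.7727×73/73 = 1394.7727 rpm, dir flips to +; running = +1394.7727
Stage 3 [58T→16T]: ω = 1394.7727×58/16 = 5056.0511 rpm, dir flips to −; running = −5056.0511

-5056.0511 rpm (opposite to input, |ω| = 5056.0511 rpm)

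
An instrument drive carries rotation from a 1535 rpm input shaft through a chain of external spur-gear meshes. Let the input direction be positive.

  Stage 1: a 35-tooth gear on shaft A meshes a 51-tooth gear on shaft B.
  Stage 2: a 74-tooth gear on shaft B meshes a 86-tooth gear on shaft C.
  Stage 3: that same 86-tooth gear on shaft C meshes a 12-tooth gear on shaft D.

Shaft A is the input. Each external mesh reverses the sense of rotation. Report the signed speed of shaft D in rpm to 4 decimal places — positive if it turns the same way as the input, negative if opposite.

-6496.1601 rpm (opposite to input, |ω| = 6496.1601 rpm)

Stage 1 [35T→51T]: ω = 1535.0000×35/51 = 1053.4314 rpm, dir flips to −; running = −1053.4314
Stage 2 [74T→86T]: ω = 1053.4314×74/86 = 906.4409 rpm, dir flips to +; running = +906.4409
Stage 3 [86T→12T]: ω = 906.4409×86/12 = 6496.1601 rpm, dir flips to −; running = −6496.1601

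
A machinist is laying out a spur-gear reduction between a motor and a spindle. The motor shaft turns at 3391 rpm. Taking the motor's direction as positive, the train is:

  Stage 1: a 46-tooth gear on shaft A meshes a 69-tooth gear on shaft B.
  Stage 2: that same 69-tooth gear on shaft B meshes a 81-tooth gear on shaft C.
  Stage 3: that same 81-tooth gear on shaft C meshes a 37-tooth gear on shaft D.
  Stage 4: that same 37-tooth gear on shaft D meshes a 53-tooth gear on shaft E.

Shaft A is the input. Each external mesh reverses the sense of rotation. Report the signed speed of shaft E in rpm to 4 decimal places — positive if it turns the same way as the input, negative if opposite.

+2943.1321 rpm (same as input, |ω| = 2943.1321 rpm)

Stage 1 [46T→69T]: ω = 3391.0000×46/69 = 2260.6667 rpm, dir flips to −; running = −2260.6667
Stage 2 [69T→81T]: ω = 2260.6667×69/81 = 1925.7531 rpm, dir flips to +; running = +1925.7531
Stage 3 [81T→37T]: ω = 1925.7531×81/37 = 4215.8378 rpm, dir flips to −; running = −4215.8378
Stage 4 [37T→53T]: ω = 4215.8378×37/53 = 2943.1321 rpm, dir flips to +; running = +2943.1321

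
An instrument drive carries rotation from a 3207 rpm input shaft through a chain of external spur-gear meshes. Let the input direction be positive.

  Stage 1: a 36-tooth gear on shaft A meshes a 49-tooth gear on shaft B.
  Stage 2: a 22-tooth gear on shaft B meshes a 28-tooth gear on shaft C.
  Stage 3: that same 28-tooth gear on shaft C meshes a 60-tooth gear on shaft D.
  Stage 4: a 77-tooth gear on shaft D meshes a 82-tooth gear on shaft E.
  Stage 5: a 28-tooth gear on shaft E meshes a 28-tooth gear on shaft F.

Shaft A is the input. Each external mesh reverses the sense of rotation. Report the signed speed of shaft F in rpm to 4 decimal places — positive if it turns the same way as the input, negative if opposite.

-811.2481 rpm (opposite to input, |ω| = 811.2481 rpm)

Stage 1 [36T→49T]: ω = 3207.0000×36/49 = 2356.1633 rpm, dir flips to −; running = −2356.1633
Stage 2 [22T→28T]: ω = 2356.1633×22/28 = 1851.2711 rpm, dir flips to +; running = +1851.2711
Stage 3 [28T→60T]: ω = 1851.2711×28/60 = 863.9265 rpm, dir flips to −; running = −863.9265
Stage 4 [77T→82T]: ω = 863.9265×77/82 = 811.2481 rpm, dir flips to +; running = +811.2481
Stage 5 [28T→28T]: ω = 811.2481×28/28 = 811.2481 rpm, dir flips to −; running = −811.2481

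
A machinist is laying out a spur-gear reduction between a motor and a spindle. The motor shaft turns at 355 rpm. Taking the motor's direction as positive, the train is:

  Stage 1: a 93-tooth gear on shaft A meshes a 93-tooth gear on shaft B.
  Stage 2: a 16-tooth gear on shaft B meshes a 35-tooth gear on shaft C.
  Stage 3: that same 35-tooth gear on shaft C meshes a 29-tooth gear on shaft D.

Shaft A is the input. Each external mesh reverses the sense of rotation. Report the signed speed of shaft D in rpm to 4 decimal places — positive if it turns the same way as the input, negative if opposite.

Stage 1 [93T→93T]: ω = 355.0000×93/93 = 355.0000 rpm, dir flips to −; running = −355.0000
Stage 2 [16T→35T]: ω = 355.0000×16/35 = 162.2857 rpm, dir flips to +; running = +162.2857
Stage 3 [35T→29T]: ω = 162.2857×35/29 = 195.8621 rpm, dir flips to −; running = −195.8621

-195.8621 rpm (opposite to input, |ω| = 195.8621 rpm)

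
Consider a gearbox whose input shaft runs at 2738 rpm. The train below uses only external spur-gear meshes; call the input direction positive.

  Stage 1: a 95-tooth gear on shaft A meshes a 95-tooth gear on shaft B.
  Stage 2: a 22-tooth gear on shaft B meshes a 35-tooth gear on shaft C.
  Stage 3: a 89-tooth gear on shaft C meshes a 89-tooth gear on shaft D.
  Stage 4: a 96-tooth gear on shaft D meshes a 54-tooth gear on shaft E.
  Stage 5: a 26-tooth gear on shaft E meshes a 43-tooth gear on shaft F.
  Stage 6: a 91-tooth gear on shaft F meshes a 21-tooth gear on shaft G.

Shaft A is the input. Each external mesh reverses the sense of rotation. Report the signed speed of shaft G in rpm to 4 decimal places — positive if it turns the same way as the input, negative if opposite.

+8016.6430 rpm (same as input, |ω| = 8016.6430 rpm)

Stage 1 [95T→95T]: ω = 2738.0000×95/95 = 2738.0000 rpm, dir flips to −; running = −2738.0000
Stage 2 [22T→35T]: ω = 2738.0000×22/35 = 1721.0286 rpm, dir flips to +; running = +1721.0286
Stage 3 [89T→89T]: ω = 1721.0286×89/89 = 1721.0286 rpm, dir flips to −; running = −1721.0286
Stage 4 [96T→54T]: ω = 1721.0286×96/54 = 3059.6063 rpm, dir flips to +; running = +3059.6063
Stage 5 [26T→43T]: ω = 3059.6063×26/43 = 1849.9945 rpm, dir flips to −; running = −1849.9945
Stage 6 [91T→21T]: ω = 1849.9945×91/21 = 8016.6430 rpm, dir flips to +; running = +8016.6430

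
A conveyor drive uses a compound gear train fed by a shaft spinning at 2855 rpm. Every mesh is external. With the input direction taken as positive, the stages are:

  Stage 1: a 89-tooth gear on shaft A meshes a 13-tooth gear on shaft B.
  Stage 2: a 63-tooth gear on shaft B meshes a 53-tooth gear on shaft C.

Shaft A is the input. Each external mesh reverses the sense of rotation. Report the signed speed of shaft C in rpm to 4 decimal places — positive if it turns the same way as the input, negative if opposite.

Stage 1 [89T→13T]: ω = 2855.0000×89/13 = 19545.7692 rpm, dir flips to −; running = −19545.7692
Stage 2 [63T→53T]: ω = 19545.7692×63/53 = 23233.6502 rpm, dir flips to +; running = +23233.6502

+23233.6502 rpm (same as input, |ω| = 23233.6502 rpm)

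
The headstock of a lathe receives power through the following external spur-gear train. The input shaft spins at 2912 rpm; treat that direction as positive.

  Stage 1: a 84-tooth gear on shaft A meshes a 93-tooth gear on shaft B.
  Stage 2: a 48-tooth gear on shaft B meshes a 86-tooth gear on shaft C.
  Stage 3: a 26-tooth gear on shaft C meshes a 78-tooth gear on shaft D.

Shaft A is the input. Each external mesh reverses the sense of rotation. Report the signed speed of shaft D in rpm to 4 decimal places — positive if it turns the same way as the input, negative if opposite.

Stage 1 [84T→93T]: ω = 2912.0000×84/93 = 2630.1935 rpm, dir flips to −; running = −2630.1935
Stage 2 [48T→86T]: ω = 2630.1935×48/86 = 1468.0150 rpm, dir flips to +; running = +1468.0150
Stage 3 [26T→78T]: ω = 1468.0150×26/78 = 489.3383 rpm, dir flips to −; running = −489.3383

-489.3383 rpm (opposite to input, |ω| = 489.3383 rpm)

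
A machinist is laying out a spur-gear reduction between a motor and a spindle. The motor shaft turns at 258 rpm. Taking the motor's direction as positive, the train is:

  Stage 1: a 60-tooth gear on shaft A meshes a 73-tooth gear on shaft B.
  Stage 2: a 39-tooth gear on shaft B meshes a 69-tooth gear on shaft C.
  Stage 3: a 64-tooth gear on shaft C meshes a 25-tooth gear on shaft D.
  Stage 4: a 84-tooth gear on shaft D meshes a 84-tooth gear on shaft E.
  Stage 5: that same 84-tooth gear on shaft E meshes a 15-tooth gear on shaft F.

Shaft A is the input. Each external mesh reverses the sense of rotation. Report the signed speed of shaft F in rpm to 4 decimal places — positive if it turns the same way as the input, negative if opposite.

Stage 1 [60T→73T]: ω = 258.0000×60/73 = 212.0548 rpm, dir flips to −; running = −212.0548
Stage 2 [39T→69T]: ω = 212.0548×39/69 = 119.8571 rpm, dir flips to +; running = +119.8571
Stage 3 [64T→25T]: ω = 119.8571×64/25 = 306.8341 rpm, dir flips to −; running = −306.8341
Stage 4 [84T→84T]: ω = 306.8341×84/84 = 306.8341 rpm, dir flips to +; running = +306.8341
Stage 5 [84T→15T]: ω = 306.8341×84/15 = 1718.2708 rpm, dir flips to −; running = −1718.2708

-1718.2708 rpm (opposite to input, |ω| = 1718.2708 rpm)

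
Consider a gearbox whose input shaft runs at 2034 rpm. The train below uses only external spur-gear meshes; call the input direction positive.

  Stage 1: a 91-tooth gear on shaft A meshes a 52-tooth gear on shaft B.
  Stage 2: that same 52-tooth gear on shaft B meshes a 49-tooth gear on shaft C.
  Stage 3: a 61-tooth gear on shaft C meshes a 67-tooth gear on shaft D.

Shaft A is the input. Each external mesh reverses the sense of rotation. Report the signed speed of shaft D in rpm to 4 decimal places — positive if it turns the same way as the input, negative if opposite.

-3439.1514 rpm (opposite to input, |ω| = 3439.1514 rpm)

Stage 1 [91T→52T]: ω = 2034.0000×91/52 = 3559.5000 rpm, dir flips to −; running = −3559.5000
Stage 2 [52T→49T]: ω = 3559.5000×52/49 = 3777.4286 rpm, dir flips to +; running = +3777.4286
Stage 3 [61T→67T]: ω = 3777.4286×61/67 = 3439.1514 rpm, dir flips to −; running = −3439.1514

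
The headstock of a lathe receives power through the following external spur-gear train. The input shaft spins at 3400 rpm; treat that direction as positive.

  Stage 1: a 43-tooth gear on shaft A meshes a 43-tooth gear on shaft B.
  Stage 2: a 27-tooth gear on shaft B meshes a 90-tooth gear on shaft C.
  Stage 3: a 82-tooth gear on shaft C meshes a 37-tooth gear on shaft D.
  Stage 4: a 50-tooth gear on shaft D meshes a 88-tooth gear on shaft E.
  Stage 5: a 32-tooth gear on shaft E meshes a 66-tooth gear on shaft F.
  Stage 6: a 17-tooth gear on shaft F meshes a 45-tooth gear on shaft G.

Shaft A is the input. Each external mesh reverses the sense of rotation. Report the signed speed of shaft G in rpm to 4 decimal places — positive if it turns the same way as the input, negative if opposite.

+235.2567 rpm (same as input, |ω| = 235.2567 rpm)

Stage 1 [43T→43T]: ω = 3400.0000×43/43 = 3400.0000 rpm, dir flips to −; running = −3400.0000
Stage 2 [27T→90T]: ω = 3400.0000×27/90 = 1020.0000 rpm, dir flips to +; running = +1020.0000
Stage 3 [82T→37T]: ω = 1020.0000×82/37 = 2260.5405 rpm, dir flips to −; running = −2260.5405
Stage 4 [50T→88T]: ω = 2260.5405×50/88 = 1284.3980 rpm, dir flips to +; running = +1284.3980
Stage 5 [32T→66T]: ω = 1284.3980×32/66 = 622.7384 rpm, dir flips to −; running = −622.7384
Stage 6 [17T→45T]: ω = 622.7384×17/45 = 235.2567 rpm, dir flips to +; running = +235.2567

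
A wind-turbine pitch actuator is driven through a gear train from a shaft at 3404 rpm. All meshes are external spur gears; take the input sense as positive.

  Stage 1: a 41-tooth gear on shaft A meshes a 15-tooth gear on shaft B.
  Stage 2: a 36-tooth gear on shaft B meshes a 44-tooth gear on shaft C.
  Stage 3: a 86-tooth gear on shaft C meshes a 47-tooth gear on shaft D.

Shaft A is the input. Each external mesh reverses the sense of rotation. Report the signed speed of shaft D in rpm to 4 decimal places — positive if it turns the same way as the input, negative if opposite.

-13929.4050 rpm (opposite to input, |ω| = 13929.4050 rpm)

Stage 1 [41T→15T]: ω = 3404.0000×41/15 = 9304.2667 rpm, dir flips to −; running = −9304.2667
Stage 2 [36T→44T]: ω = 9304.2667×36/44 = 7612.5818 rpm, dir flips to +; running = +7612.5818
Stage 3 [86T→47T]: ω = 7612.5818×86/47 = 13929.4050 rpm, dir flips to −; running = −13929.4050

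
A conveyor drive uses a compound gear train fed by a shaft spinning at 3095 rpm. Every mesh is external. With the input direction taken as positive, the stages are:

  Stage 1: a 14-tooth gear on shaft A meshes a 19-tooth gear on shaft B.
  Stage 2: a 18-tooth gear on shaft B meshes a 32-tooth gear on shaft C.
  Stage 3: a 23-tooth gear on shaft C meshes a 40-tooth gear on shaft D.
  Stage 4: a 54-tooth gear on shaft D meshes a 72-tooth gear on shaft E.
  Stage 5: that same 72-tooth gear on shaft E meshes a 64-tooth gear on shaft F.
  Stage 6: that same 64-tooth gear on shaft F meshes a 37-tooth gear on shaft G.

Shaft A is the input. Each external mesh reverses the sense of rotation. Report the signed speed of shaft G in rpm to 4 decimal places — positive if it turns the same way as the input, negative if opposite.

+1076.5086 rpm (same as input, |ω| = 1076.5086 rpm)

Stage 1 [14T→19T]: ω = 3095.0000×14/19 = 2280.5263 rpm, dir flips to −; running = −2280.5263
Stage 2 [18T→32T]: ω = 2280.5263×18/32 = 1282.7961 rpm, dir flips to +; running = +1282.7961
Stage 3 [23T→40T]: ω = 1282.7961×23/40 = 737.6077 rpm, dir flips to −; running = −737.6077
Stage 4 [54T→72T]: ω = 737.6077×54/72 = 553.2058 rpm, dir flips to +; running = +553.2058
Stage 5 [72T→64T]: ω = 553.2058×72/64 = 622.3565 rpm, dir flips to −; running = −622.3565
Stage 6 [64T→37T]: ω = 622.3565×64/37 = 1076.5086 rpm, dir flips to +; running = +1076.5086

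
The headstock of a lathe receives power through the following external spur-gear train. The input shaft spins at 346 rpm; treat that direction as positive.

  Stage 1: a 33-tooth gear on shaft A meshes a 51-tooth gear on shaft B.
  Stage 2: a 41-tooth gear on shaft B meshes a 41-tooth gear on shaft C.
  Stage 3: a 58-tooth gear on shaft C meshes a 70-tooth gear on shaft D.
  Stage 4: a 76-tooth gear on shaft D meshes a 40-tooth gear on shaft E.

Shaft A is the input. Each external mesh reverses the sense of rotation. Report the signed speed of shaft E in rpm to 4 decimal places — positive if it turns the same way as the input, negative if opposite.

Stage 1 [33T→51T]: ω = 346.0000×33/51 = 223.8824 rpm, dir flips to −; running = −223.8824
Stage 2 [41T→41T]: ω = 223.8824×41/41 = 223.8824 rpm, dir flips to +; running = +223.8824
Stage 3 [58T→70T]: ω = 223.8824×58/70 = 185.5025 rpm, dir flips to −; running = −185.5025
Stage 4 [76T→40T]: ω = 185.5025×76/40 = 352.4548 rpm, dir flips to +; running = +352.4548

+352.4548 rpm (same as input, |ω| = 352.4548 rpm)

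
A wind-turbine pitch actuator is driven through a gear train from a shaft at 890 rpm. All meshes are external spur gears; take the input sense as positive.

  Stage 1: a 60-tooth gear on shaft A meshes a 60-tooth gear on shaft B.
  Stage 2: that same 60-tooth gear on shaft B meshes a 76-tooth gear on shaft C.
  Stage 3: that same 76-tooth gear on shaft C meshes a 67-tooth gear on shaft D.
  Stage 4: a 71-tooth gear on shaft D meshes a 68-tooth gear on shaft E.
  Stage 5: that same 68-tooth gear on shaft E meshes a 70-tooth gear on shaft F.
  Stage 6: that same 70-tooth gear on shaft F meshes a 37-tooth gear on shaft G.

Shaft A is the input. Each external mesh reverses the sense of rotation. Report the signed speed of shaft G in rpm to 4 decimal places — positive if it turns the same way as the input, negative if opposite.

Stage 1 [60T→60T]: ω = 890.0000×60/60 = 890.0000 rpm, dir flips to −; running = −890.0000
Stage 2 [60T→76T]: ω = 890.0000×60/76 = 702.6316 rpm, dir flips to +; running = +702.6316
Stage 3 [76T→67T]: ω = 702.6316×76/67 = 797.0149 rpm, dir flips to −; running = −797.0149
Stage 4 [71T→68T]: ω = 797.0149×71/68 = 832.1773 rpm, dir flips to +; running = +832.1773
Stage 5 [68T→70T]: ω = 832.1773×68/70 = 808.4009 rpm, dir flips to −; running = −808.4009
Stage 6 [70T→37T]: ω = 808.4009×70/37 = 1529.4070 rpm, dir flips to +; running = +1529.4070

+1529.4070 rpm (same as input, |ω| = 1529.4070 rpm)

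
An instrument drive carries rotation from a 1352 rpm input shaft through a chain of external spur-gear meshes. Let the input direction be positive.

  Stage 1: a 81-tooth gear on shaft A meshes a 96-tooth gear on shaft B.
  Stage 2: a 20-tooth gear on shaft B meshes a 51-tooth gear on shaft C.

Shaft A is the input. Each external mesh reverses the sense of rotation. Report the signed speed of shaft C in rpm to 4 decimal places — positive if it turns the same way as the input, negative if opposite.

+447.3529 rpm (same as input, |ω| = 447.3529 rpm)

Stage 1 [81T→96T]: ω = 1352.0000×81/96 = 1140.7500 rpm, dir flips to −; running = −1140.7500
Stage 2 [20T→51T]: ω = 1140.7500×20/51 = 447.3529 rpm, dir flips to +; running = +447.3529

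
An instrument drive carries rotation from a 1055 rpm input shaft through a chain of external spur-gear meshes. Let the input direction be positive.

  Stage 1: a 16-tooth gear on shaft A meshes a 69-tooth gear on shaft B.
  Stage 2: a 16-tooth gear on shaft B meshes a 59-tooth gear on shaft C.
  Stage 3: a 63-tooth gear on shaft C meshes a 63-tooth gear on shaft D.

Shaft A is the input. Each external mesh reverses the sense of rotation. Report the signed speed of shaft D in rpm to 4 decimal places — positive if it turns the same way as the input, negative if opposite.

-66.3424 rpm (opposite to input, |ω| = 66.3424 rpm)

Stage 1 [16T→69T]: ω = 1055.0000×16/69 = 244.6377 rpm, dir flips to −; running = −244.6377
Stage 2 [16T→59T]: ω = 244.6377×16/59 = 66.3424 rpm, dir flips to +; running = +66.3424
Stage 3 [63T→63T]: ω = 66.3424×63/63 = 66.3424 rpm, dir flips to −; running = −66.3424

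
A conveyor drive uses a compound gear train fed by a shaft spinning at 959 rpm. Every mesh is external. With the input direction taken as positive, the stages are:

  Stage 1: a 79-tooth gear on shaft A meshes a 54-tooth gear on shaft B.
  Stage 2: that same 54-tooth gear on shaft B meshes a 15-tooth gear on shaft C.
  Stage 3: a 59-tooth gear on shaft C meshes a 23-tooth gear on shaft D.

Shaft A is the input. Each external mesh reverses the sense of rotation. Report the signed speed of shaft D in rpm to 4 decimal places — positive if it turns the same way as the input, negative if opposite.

-12956.2290 rpm (opposite to input, |ω| = 12956.2290 rpm)

Stage 1 [79T→54T]: ω = 959.0000×79/54 = 1402.9815 rpm, dir flips to −; running = −1402.9815
Stage 2 [54T→15T]: ω = 1402.9815×54/15 = 5050.7333 rpm, dir flips to +; running = +5050.7333
Stage 3 [59T→23T]: ω = 5050.7333×59/23 = 12956.2290 rpm, dir flips to −; running = −12956.2290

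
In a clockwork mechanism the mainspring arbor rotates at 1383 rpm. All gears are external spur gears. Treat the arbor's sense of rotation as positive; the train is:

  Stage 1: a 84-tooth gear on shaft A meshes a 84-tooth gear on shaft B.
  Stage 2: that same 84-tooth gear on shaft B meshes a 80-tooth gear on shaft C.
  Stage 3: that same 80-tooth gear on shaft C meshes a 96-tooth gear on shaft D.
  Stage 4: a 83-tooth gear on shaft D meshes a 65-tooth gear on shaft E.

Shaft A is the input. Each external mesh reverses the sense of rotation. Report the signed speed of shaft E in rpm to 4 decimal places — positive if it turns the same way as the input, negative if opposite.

Stage 1 [84T→84T]: ω = 1383.0000×84/84 = 1383.0000 rpm, dir flips to −; running = −1383.0000
Stage 2 [84T→80T]: ω = 1383.0000×84/80 = 1452.1500 rpm, dir flips to +; running = +1452.1500
Stage 3 [80T→96T]: ω = 1452.1500×80/96 = 1210.1250 rpm, dir flips to −; running = −1210.1250
Stage 4 [83T→65T]: ω = 1210.1250×83/65 = 1545.2365 rpm, dir flips to +; running = +1545.2365

+1545.2365 rpm (same as input, |ω| = 1545.2365 rpm)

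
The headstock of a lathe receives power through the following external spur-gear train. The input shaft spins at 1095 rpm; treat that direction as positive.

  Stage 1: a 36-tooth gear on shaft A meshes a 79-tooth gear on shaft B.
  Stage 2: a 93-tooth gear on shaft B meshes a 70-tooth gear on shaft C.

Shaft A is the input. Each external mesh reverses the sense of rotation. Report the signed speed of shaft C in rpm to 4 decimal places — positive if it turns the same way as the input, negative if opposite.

+662.9403 rpm (same as input, |ω| = 662.9403 rpm)

Stage 1 [36T→79T]: ω = 1095.0000×36/79 = 498.9873 rpm, dir flips to −; running = −498.9873
Stage 2 [93T→70T]: ω = 498.9873×93/70 = 662.9403 rpm, dir flips to +; running = +662.9403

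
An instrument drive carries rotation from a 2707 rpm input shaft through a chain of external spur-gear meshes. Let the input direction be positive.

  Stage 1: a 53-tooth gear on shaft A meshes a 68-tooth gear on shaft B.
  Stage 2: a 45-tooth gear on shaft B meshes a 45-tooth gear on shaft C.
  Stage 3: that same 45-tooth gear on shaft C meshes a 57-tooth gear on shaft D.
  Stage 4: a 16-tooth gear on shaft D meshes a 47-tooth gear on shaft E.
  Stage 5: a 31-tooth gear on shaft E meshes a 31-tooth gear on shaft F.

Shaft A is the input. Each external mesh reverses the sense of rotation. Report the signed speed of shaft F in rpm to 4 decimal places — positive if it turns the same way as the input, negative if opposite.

Stage 1 [53T→68T]: ω = 2707.0000×53/68 = 2109.8676 rpm, dir flips to −; running = −2109.8676
Stage 2 [45T→45T]: ω = 2109.8676×45/45 = 2109.8676 rpm, dir flips to +; running = +2109.8676
Stage 3 [45T→57T]: ω = 2109.8676×45/57 = 1665.6850 rpm, dir flips to −; running = −1665.6850
Stage 4 [16T→47T]: ω = 1665.6850×16/47 = 567.0417 rpm, dir flips to +; running = +567.0417
Stage 5 [31T→31T]: ω = 567.0417×31/31 = 567.0417 rpm, dir flips to −; running = −567.0417

-567.0417 rpm (opposite to input, |ω| = 567.0417 rpm)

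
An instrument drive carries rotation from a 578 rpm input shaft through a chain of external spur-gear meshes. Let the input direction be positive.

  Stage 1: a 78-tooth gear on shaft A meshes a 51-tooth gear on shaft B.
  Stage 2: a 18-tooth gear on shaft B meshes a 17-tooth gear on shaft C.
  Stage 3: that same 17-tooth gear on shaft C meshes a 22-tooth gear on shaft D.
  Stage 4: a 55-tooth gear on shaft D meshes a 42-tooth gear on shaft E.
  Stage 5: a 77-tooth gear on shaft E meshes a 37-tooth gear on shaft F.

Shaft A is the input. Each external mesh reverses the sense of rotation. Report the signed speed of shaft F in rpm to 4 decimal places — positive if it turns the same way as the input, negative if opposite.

Stage 1 [78T→51T]: ω = 578.0000×78/51 = 884.0000 rpm, dir flips to −; running = −884.0000
Stage 2 [18T→17T]: ω = 884.0000×18/17 = 936.0000 rpm, dir flips to +; running = +936.0000
Stage 3 [17T→22T]: ω = 936.0000×17/22 = 723.2727 rpm, dir flips to −; running = −723.2727
Stage 4 [55T→42T]: ω = 723.2727×55/42 = 947.1429 rpm, dir flips to +; running = +947.1429
Stage 5 [77T→37T]: ω = 947.1429×77/37 = 1971.0811 rpm, dir flips to −; running = −1971.0811

-1971.0811 rpm (opposite to input, |ω| = 1971.0811 rpm)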